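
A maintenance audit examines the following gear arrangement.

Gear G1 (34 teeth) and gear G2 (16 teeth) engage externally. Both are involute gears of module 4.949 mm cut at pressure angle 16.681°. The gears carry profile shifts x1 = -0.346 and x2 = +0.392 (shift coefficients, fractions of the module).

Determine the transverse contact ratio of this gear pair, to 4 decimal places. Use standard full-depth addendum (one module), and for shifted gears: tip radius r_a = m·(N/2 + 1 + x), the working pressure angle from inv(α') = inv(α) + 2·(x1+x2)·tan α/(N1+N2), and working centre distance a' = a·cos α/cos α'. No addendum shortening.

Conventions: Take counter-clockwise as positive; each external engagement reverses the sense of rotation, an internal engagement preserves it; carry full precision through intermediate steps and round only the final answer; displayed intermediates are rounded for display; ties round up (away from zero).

recognized (one external pair, fixed centres): single-mesh tooth geometry, m = 4.949, N1 = 34, N2 = 16
base radii: r_b1 = 80.592493, r_b2 = 37.925879
tip radii: r_a1 = 87.369646, r_a2 = 46.481008
inv(α') = inv(16.681°) + 2·(-0.346+0.392)·tan α/(34+16) = 0.00906594  ⇒  α' = 17.02524°
a' = a·cos α / cos α' = 123.7250·cos 16.681°/cos 17.02524° = 123.950387
action lengths: √(r_a1²−r_b1²) = 33.738778, √(r_a2²−r_b2²) = 26.872138
base pitch p_b = π·m·cos α = 14.893458
CR = (33.738778 + 26.872138 − 123.950387·sin 17.02524°)/14.893458 = 1.632873
contact ratio ≈ 1.6329

1.6329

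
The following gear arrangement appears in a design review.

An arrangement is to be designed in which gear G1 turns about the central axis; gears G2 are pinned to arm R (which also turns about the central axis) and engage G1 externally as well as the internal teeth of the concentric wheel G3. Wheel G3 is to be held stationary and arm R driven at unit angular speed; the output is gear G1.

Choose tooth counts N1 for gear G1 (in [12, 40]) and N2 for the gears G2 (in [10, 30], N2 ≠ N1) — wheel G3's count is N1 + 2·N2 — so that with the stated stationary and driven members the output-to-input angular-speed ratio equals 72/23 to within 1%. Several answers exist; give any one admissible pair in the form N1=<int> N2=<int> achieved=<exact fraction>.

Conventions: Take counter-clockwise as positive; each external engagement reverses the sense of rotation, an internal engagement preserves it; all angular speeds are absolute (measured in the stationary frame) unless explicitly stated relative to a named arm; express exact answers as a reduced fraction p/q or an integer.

class = planetary set [ratio 72/23 wanted; Willis about the carrier]
Willis with ω_ring = 0: ω_sun/ω_arm = (N1+N3)/N1; set equal to 72/23  ⇒  N3/N1 = 72/23 − 1 = 49/23
N3 = N1 + 2·N2  ⇒  N2/N1 = (N3/N1 − 1)/2 = (49/23 − 1)/2 = 13/23
smallest multiple with N1 ≥ 12 and N2 ≥ 10: k = 1  ⇒  N1 = 1·23 = 23, N2 = 1·13 = 13 (N1 ≤ 40, N2 ≤ 30, N2 ≠ N1 ✓), N3 = 23 + 2·13 = 49
check: (N1+N3)/N1 with N1 = 23, N3 = 49 gives 72/23; |achieved − target| = 0 ≤ 18/575 ✓

N1=23 N2=13 achieved=72/23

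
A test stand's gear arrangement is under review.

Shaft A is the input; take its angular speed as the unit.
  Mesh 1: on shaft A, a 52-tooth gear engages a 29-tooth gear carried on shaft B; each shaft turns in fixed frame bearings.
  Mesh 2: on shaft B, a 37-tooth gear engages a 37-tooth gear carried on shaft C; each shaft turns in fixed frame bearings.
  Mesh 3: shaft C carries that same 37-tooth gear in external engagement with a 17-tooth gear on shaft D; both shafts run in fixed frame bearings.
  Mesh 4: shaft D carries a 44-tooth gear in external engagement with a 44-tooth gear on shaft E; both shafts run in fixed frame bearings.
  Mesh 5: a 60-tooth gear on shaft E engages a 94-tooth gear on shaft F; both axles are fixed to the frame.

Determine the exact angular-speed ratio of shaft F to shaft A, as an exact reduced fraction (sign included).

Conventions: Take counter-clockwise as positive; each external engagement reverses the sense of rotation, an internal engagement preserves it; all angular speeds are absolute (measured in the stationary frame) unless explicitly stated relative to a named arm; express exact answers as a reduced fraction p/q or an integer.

class = fixed-axis compound train [5 meshes; 5 ratios multiply, 5 sense flips]
mesh 1 [52T→29T]: running ratio 52/29, sense −
mesh 2 [37T→37T]: running ratio 52/29, sense +
mesh 3 [37T→17T]: running ratio 1924/493, sense −
mesh 4 [44T→44T]: running ratio 1924/493, sense +
mesh 5 [60T→94T]: running ratio 57720/23171, sense −
ω_out/ω_in = -57720/23171

-57720/23171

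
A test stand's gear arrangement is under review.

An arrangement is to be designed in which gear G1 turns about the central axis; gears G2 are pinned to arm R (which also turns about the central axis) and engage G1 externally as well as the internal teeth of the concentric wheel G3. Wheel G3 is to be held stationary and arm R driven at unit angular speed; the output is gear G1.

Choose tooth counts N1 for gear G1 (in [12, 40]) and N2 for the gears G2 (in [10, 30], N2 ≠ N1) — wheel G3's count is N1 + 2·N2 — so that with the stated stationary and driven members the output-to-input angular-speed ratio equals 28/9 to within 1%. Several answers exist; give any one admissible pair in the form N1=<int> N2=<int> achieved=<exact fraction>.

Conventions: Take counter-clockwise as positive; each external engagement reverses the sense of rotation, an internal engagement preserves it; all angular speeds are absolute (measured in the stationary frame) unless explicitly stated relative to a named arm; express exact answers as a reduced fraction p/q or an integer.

design class (target 28/9): planetary set
Willis with ω_ring = 0: ω_sun/ω_arm = (N1+N3)/N1; set equal to 28/9  ⇒  N3/N1 = 28/9 − 1 = 19/9
N3 = N1 + 2·N2  ⇒  N2/N1 = (N3/N1 − 1)/2 = (19/9 − 1)/2 = 5/9
smallest multiple with N1 ≥ 12 and N2 ≥ 10: k = 2  ⇒  N1 = 2·9 = 18, N2 = 2·5 = 10 (N1 ≤ 40, N2 ≤ 30, N2 ≠ N1 ✓), N3 = 18 + 2·10 = 38
check: (N1+N3)/N1 with N1 = 18, N3 = 38 gives 28/9; |achieved − target| = 0 ≤ 7/225 ✓

N1=18 N2=10 achieved=28/9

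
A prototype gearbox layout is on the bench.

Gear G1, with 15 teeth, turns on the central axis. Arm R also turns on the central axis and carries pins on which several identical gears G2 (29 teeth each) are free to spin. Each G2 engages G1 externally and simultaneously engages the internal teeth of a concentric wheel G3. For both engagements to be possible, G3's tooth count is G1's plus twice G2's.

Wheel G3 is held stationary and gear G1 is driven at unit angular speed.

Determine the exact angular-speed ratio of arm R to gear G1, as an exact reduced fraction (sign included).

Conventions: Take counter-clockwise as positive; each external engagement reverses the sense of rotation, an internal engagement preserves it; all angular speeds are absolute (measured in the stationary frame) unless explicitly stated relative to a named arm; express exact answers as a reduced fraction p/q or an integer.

planetary set (15T centre, 29T on arm, 73T internal) — Willis relation
ring teeth: 15 + 2·29 = 73
15(ω_sun−ω_arm) = −73(ω_ring−ω_arm),  ω_ring = 0, ω_sun = 1
15(1−ω_arm) = −73(0−ω_arm)  ⇒  88·ω_arm = 15  ⇒  ω_arm = 15/88
ω_out/ω_in = 15/88

15/88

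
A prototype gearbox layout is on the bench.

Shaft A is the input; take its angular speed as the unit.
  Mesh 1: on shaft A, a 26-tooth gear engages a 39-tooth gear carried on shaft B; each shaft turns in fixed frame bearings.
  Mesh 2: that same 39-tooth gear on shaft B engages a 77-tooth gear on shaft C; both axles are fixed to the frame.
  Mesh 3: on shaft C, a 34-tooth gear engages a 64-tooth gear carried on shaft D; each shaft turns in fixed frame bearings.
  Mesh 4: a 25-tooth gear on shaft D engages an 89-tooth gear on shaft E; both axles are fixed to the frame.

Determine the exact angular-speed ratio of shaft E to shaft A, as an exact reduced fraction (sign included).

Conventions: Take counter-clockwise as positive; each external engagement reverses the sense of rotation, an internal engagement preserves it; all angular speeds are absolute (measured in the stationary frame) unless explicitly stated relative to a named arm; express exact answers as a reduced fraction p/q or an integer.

5525/109648

class = fixed-axis compound train [4 meshes; 4 ratios multiply, 4 sense flips]
mesh 1 [26T→39T]: running ratio 2/3, sense −
mesh 2 [39T→77T]: running ratio 26/77, sense +
mesh 3 [34T→64T]: running ratio 221/1232, sense −
mesh 4 [25T→89T]: running ratio 5525/109648, sense +
ω_out/ω_in = 5525/109648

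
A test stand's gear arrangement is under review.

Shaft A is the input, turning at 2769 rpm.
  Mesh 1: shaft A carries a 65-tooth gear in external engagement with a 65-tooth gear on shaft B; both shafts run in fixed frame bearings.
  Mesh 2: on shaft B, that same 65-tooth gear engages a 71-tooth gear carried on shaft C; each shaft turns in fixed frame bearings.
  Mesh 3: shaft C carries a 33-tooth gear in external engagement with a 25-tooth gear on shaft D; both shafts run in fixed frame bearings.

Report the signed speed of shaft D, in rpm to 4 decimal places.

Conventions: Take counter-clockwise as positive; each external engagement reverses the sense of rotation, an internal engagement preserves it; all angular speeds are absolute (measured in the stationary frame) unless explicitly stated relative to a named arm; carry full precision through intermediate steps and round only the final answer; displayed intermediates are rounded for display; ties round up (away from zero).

3-mesh fixed-axis compound train (all bearings frame-fixed)
mesh 1 [65T→65T]: ω = 2769.0000×65/65 = 2769.0000 rpm, sense flips to −
mesh 2 [65T→71T]: ω = 2769.0000×65/71 = 2535.0000 rpm, sense flips to +
mesh 3 [33T→25T]: ω = 2535.0000×33/25 = 3346.2000 rpm, sense flips to −
signed output speed = -3346.2000 rpm

-3346.2000 rpm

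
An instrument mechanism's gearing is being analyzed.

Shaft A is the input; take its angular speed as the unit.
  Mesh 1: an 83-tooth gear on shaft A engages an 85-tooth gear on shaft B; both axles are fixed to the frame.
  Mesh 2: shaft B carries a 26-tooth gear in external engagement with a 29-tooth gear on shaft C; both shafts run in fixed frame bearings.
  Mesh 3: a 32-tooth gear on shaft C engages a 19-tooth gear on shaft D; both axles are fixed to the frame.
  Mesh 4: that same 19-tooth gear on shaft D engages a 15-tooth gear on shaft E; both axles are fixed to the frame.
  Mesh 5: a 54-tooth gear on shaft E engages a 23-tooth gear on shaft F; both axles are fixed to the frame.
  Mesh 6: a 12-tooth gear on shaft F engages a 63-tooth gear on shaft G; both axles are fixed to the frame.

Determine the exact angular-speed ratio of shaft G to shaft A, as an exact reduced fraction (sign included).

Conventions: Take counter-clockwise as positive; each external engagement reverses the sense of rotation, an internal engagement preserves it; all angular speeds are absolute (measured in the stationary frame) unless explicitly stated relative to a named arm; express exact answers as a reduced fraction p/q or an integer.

1657344/1984325

class = fixed-axis compound train [6 meshes; 6 ratios multiply, 6 sense flips]
mesh 1 [83T→85T]: running ratio 83/85, sense −
mesh 2 [26T→29T]: running ratio 2158/2465, sense +
mesh 3 [32T→19T]: running ratio 69056/46835, sense −
mesh 4 [19T→15T]: running ratio 69056/36975, sense +
mesh 5 [54T→23T]: running ratio 1243008/283475, sense −
mesh 6 [12T→63T]: running ratio 1657344/1984325, sense +
ω_out/ω_in = 1657344/1984325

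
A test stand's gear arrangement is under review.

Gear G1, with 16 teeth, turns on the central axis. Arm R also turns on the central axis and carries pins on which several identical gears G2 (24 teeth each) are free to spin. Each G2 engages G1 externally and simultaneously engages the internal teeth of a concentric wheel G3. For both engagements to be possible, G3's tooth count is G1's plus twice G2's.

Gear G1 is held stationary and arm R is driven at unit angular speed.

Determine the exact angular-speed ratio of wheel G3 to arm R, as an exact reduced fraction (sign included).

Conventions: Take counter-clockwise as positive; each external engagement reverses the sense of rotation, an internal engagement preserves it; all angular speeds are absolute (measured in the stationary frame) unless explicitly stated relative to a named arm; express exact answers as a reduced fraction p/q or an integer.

class = planetary set [G3 = 16+2·24 = 64; Willis about the carrier]
ring teeth: 16 + 2·24 = 64
16(ω_sun−ω_arm) = −64(ω_ring−ω_arm),  ω_sun = 0, ω_arm = 1
ω_ring = 1 − (16/64)(0−1) = 5/4
ω_out/ω_in = 5/4

5/4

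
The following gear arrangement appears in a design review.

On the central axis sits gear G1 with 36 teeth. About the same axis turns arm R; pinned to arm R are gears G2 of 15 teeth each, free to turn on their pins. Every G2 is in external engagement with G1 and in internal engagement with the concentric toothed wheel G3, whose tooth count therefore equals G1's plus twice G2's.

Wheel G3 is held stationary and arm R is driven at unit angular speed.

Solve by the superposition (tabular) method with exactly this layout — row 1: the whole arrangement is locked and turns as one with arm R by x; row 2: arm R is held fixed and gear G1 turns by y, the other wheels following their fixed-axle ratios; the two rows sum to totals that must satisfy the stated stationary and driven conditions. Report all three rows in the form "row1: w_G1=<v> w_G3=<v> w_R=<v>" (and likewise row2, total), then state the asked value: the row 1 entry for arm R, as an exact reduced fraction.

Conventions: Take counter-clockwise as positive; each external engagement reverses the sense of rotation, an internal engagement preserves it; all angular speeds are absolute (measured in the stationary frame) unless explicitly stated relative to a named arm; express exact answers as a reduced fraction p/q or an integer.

row1: w_G1=1 w_G3=1 w_R=1
row2: w_G1=11/6 w_G3=-1 w_R=0
total: w_G1=17/6 w_G3=0 w_R=1
asked value: 1

planetary set (36T centre, 15T on arm, 66T internal) — Willis relation
row 1: whole set turns with the arm by x
row 2: sun turns y, ring = −(36/66)·y, arm 0
boundary: total ω_ring = x − (36/66)·y = 0 and total ω_arm = x = 1  ⇒  y = 11/6, x = 1
row 2 ring = −(36/66)·11/6 = -1
totals (row 1 + row 2): sun 1 + 11/6 = 17/6, ring 1 + (-1) = 0, arm 1 + 0 = 1
asked cell (row1, arm) = 1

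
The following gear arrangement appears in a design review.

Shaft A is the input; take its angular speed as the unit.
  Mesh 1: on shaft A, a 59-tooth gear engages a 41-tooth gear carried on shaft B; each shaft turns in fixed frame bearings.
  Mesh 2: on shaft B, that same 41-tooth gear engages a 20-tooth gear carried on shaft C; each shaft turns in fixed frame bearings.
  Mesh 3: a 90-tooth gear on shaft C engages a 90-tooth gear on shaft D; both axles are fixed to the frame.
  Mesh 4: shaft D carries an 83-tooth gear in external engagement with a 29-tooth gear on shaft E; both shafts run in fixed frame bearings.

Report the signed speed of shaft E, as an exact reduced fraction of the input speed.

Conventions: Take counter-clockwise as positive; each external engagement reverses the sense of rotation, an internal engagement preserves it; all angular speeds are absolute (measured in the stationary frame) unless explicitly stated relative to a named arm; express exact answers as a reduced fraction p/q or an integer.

4-mesh fixed-axis compound train (all bearings frame-fixed)
mesh 1 [59T→41T]: |ω|/ω_in = 1×59/41 = 59/41, sense flips to −
mesh 2 [41T→20T]: |ω|/ω_in = (59/41)×41/20 = 59/20, sense flips to +
mesh 3 [90T→90T]: |ω|/ω_in = (59/20)×90/90 = 59/20, sense flips to −
mesh 4 [83T→29T]: |ω|/ω_in = (59/20)×83/29 = 4897/580, sense flips to +
signed output speed (× input speed) = 4897/580

4897/580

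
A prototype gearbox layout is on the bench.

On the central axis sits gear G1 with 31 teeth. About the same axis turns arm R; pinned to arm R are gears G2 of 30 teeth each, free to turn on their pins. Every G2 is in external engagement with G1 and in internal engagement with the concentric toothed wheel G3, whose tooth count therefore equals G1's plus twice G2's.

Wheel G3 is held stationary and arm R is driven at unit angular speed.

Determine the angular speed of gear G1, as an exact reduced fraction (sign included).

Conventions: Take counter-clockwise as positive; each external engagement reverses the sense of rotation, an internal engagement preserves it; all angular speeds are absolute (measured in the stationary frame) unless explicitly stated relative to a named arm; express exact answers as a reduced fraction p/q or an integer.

topology: planetary set — G1 31T / G2 30T / G3 91T, arm = carrier (Willis)
ring teeth: 31 + 2·30 = 91
31(ω_sun−ω_arm) = −91(ω_ring−ω_arm),  ω_ring = 0, ω_arm = 1
ω_sun = 1 − (91/31)(0−1) = 122/31
exact speed ratio = 122/31

122/31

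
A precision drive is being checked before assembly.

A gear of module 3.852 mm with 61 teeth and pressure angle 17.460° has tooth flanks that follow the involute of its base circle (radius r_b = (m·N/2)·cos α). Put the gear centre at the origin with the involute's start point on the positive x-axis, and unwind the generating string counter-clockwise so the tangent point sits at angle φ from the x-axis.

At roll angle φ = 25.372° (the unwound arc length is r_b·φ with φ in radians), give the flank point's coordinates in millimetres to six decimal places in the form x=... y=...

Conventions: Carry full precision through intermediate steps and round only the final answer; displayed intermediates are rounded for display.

single-mesh involute tooth geometry (61T wheel at module 3.852)
pitch radius r_p = m·N/2 = 3.852·61/2 = 117.486000
base radius r_b = r_p·cos α = 117.486000·cos 17.460° = 112.073026
roll angle φ = 25.372° = 0.44282494 rad
x = r_b·(cos φ + φ·sin φ) = 122.528596
y = r_b·(sin φ − φ·cos φ) = 3.180796

x=122.528596 y=3.180796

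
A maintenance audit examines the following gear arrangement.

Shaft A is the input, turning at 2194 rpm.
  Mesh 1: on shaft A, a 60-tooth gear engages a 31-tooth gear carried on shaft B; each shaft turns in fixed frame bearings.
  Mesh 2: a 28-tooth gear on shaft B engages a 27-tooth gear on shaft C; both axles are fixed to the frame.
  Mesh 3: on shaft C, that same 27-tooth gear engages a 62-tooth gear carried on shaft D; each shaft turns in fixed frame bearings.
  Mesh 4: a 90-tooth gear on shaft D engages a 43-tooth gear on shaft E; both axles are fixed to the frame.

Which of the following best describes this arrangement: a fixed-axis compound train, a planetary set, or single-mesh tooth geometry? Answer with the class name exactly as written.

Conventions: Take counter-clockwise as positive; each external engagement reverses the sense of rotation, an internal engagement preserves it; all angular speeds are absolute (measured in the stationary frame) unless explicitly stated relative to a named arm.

recognized (5 fixed axles, 4 meshes): fixed-axis compound train
classification: fixed-axis compound train

fixed-axis compound train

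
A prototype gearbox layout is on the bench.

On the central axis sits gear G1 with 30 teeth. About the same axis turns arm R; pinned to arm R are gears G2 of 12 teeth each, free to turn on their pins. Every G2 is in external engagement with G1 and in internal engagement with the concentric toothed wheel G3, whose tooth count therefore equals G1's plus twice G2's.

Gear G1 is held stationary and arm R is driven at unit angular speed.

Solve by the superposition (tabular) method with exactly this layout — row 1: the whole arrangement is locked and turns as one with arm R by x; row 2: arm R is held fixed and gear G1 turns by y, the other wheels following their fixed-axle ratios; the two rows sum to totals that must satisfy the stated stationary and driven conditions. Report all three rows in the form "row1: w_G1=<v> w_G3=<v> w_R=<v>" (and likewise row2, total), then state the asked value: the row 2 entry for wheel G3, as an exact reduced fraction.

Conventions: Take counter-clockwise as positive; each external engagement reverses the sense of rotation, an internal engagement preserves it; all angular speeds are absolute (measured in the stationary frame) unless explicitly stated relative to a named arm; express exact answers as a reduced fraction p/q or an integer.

topology: planetary set — G1 30T / G2 12T / G3 54T, arm = carrier (Willis)
row 1: whole set turns with the arm by x
superposition row 2 [arm held]: sun y, ring −(30/54)·y, arm 0
boundary: total ω_sun = x + y = 0 and total ω_arm = x = 1  ⇒  y = -1, x = 1
row 2 ring = −(30/54)·(-1) = 5/9
totals (row 1 + row 2): sun 1 + (-1) = 0, ring 1 + 5/9 = 14/9, arm 1 + 0 = 1
asked cell (row2, ring) = 5/9

row1: w_G1=1 w_G3=1 w_R=1
row2: w_G1=-1 w_G3=5/9 w_R=0
total: w_G1=0 w_G3=14/9 w_R=1
asked value: 5/9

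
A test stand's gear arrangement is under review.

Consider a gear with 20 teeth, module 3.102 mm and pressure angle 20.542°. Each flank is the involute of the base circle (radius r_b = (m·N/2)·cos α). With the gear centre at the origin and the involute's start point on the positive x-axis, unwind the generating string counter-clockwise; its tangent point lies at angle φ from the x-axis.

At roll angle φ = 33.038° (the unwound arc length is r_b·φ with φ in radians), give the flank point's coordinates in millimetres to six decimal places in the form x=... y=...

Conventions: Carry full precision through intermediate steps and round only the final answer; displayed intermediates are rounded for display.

x=33.482606 y=1.795366

class = single-mesh tooth geometry [base-circle involute, m = 3.102, 20T]
pitch radius r_p = m·N/2 = 3.102·20/2 = 31.020000
base radius r_b = r_p·cos α = 31.020000·cos 20.542° = 29.047600
roll angle φ = 33.038° = 0.57662188 rad
x = r_b·(cos φ + φ·sin φ) = 33.482606
y = r_b·(sin φ − φ·cos φ) = 1.795366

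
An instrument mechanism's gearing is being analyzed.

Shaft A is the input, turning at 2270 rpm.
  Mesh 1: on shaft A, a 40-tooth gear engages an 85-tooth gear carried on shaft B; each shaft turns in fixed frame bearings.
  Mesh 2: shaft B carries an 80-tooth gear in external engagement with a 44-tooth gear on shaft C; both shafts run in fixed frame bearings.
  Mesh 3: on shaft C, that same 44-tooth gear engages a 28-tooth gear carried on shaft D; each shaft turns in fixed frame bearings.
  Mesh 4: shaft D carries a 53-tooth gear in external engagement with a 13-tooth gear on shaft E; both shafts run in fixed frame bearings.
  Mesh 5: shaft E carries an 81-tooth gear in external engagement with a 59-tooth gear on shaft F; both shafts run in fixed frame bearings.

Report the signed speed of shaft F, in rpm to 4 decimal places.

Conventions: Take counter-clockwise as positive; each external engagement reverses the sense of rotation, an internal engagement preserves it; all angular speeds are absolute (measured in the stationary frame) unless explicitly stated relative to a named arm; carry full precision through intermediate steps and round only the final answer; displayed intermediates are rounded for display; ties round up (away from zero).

-17083.0103 rpm

recognized (6 fixed axles, 5 meshes): fixed-axis compound train
mesh 1 [40T→85T]: ω = 2270.0000×40/85 = 1068.2353 rpm, sense flips to −
mesh 2 [80T→44T]: ω = 1068.2353×80/44 = 1942.2460 rpm, sense flips to +
mesh 3 [44T→28T]: ω = 1942.2460×44/28 = 3052.1008 rpm, sense flips to −
mesh 4 [53T→13T]: ω = 3052.1008×53/13 = 12443.1803 rpm, sense flips to +
mesh 5 [81T→59T]: ω = 12443.1803×81/59 = 17083.0103 rpm, sense flips to −
signed output speed = -17083.0103 rpm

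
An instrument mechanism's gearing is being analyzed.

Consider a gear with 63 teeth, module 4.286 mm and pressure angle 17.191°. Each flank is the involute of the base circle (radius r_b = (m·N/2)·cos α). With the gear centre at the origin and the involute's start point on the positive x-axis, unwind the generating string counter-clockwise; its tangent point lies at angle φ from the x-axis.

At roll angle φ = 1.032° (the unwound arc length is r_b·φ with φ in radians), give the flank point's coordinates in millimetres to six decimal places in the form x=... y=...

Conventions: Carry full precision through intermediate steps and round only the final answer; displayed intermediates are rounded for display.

x=128.998366 y=0.000251

topology: single-mesh involute geometry — m = 4.286, N = 63
pitch radius r_p = m·N/2 = 4.286·63/2 = 135.009000
base radius r_b = r_p·cos α = 135.009000·cos 17.191° = 128.977446
roll angle φ = 1.032° = 0.01801180 rad
x = r_b·(cos φ + φ·sin φ) = 128.998366
y = r_b·(sin φ − φ·cos φ) = 0.000251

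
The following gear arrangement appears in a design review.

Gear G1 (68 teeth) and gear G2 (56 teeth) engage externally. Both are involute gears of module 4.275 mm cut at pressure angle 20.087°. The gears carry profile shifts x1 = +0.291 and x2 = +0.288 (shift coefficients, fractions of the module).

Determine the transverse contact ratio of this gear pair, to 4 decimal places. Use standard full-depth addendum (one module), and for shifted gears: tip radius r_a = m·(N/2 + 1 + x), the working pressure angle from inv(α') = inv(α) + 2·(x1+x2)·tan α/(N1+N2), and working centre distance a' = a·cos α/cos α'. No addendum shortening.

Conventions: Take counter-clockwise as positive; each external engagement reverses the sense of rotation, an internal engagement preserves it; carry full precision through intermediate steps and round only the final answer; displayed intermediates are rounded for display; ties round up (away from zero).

1.7104

class = single-mesh tooth geometry [involute pair 68T × 56T, m = 4.275]
base radii: r_b1 = 136.508680, r_b2 = 112.418913
tip radii: r_a1 = 150.869025, r_a2 = 125.206200
inv(α') = inv(20.087°) + 2·(+0.291+0.288)·tan α/(68+56) = 0.01852157  ⇒  α' = 21.44701°
a' = a·cos α / cos α' = 265.0500·cos 20.087°/cos 21.44701° = 267.446632
action lengths: √(r_a1²−r_b1²) = 64.240510, √(r_a2²−r_b2²) = 55.123322
base pitch p_b = π·m·cos α = 12.613372
CR = (64.240510 + 55.123322 − 267.446632·sin 21.44701°)/12.613372 = 1.710446
contact ratio ≈ 1.7104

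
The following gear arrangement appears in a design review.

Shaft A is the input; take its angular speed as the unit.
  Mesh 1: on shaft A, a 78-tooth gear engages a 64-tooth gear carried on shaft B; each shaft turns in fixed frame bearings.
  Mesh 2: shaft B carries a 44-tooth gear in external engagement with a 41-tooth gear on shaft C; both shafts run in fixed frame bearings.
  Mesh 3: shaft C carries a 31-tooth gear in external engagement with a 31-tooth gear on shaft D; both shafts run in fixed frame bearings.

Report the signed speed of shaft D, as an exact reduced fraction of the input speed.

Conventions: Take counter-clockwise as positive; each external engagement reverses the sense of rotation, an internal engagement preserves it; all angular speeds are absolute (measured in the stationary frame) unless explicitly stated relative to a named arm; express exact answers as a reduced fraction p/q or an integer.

-429/328

3-mesh fixed-axis compound train (all bearings frame-fixed)
mesh 1 [78T→64T]: |ω|/ω_in = 1×78/64 = 39/32, sense flips to −
mesh 2 [44T→41T]: |ω|/ω_in = (39/32)×44/41 = 429/328, sense flips to +
mesh 3 [31T→31T]: |ω|/ω_in = (429/328)×31/31 = 429/328, sense flips to −
signed output speed (× input speed) = -429/328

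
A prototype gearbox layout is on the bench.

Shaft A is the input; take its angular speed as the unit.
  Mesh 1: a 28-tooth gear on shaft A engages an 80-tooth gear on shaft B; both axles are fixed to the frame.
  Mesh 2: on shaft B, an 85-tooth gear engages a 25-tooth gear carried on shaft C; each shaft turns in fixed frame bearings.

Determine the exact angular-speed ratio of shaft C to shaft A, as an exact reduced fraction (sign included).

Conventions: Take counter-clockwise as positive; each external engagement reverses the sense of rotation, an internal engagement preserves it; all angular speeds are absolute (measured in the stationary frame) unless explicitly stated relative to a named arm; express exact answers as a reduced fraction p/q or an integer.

class = fixed-axis compound train [2 meshes; 2 ratios multiply, 2 sense flips]
mesh 1 [28T→80T]: running ratio 7/20, sense −
mesh 2 [85T→25T]: running ratio 119/100, sense +
ω_out/ω_in = 119/100

119/100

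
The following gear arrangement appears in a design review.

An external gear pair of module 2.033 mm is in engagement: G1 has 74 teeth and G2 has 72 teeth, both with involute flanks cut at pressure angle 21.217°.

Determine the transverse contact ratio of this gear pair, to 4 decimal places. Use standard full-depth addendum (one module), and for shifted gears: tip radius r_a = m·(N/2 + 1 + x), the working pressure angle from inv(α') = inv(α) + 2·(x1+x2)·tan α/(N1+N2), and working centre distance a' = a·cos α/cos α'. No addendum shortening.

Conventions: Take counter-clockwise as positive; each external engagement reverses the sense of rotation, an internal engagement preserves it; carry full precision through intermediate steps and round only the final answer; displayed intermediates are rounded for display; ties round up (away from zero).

1.7442

class = single-mesh tooth geometry [involute pair 74T × 72T, m = 2.033]
base radii: r_b1 = 70.122255, r_b2 = 68.227059
tip radii: r_a1 = 77.254000, r_a2 = 75.221000
no profile shift: α' = α, a' = a
action lengths: √(r_a1²−r_b1²) = 32.419900, √(r_a2²−r_b2²) = 31.674395
base pitch p_b = π·m·cos α = 5.953934
CR = (32.419900 + 31.674395 − 148.409000·sin 21.21700°)/5.953934 = 1.744209
contact ratio ≈ 1.7442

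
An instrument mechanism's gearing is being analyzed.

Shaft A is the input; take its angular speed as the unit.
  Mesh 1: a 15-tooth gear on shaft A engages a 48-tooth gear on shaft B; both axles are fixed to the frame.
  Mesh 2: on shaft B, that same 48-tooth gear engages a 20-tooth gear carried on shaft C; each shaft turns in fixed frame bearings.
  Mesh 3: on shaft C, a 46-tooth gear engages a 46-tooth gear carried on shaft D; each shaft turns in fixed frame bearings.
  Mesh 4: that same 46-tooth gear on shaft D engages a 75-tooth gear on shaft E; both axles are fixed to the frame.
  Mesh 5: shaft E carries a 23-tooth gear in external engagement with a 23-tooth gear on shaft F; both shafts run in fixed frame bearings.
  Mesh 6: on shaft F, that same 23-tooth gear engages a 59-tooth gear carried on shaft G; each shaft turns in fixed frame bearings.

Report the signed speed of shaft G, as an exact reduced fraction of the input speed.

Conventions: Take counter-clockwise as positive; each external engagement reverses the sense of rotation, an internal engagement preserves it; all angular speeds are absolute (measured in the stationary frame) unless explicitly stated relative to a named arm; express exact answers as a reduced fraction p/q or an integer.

6-mesh fixed-axis compound train (all bearings frame-fixed)
mesh 1 [15T→48T]: |ω|/ω_in = 1×15/48 = 5/16, sense flips to −
mesh 2 [48T→20T]: |ω|/ω_in = (5/16)×48/20 = 3/4, sense flips to +
mesh 3 [46T→46T]: |ω|/ω_in = (3/4)×46/46 = 3/4, sense flips to −
mesh 4 [46T→75T]: |ω|/ω_in = (3/4)×46/75 = 23/50, sense flips to +
mesh 5 [23T→23T]: |ω|/ω_in = (23/50)×23/23 = 23/50, sense flips to −
mesh 6 [23T→59T]: |ω|/ω_in = (23/50)×23/59 = 529/2950, sense flips to +
signed output speed (× input speed) = 529/2950

529/2950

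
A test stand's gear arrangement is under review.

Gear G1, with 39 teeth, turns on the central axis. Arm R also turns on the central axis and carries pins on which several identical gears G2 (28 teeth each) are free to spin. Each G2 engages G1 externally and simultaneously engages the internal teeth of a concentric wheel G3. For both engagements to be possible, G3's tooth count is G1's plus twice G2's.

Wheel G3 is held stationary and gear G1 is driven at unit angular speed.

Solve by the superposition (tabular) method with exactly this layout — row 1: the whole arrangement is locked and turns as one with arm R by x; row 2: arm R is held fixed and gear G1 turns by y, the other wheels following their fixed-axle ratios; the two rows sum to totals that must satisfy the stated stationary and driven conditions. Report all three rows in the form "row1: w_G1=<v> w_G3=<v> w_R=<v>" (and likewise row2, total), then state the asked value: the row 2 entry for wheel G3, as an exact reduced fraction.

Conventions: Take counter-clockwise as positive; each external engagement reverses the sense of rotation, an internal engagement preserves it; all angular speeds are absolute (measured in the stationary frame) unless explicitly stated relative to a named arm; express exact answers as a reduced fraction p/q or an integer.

recognized (axles ride arm R): planetary set, 39/28/95 teeth
row 1 — lock + rotate with arm: ω_sun = ω_ring = ω_arm = x
row 2 (arm held, sun turns y): ω_ring = −(39/95)·y, ω_arm = 0
boundary: total ω_ring = x − (39/95)·y = 0 and total ω_sun = x + y = 1  ⇒  y = 95/134, x = 39/134
row 2 ring = −(39/95)·95/134 = -39/134
totals (row 1 + row 2): sun 39/134 + 95/134 = 1, ring 39/134 + (-39/134) = 0, arm 39/134 + 0 = 39/134
asked cell (row2, ring) = -39/134

row1: w_G1=39/134 w_G3=39/134 w_R=39/134
row2: w_G1=95/134 w_G3=-39/134 w_R=0
total: w_G1=1 w_G3=0 w_R=39/134
asked value: -39/134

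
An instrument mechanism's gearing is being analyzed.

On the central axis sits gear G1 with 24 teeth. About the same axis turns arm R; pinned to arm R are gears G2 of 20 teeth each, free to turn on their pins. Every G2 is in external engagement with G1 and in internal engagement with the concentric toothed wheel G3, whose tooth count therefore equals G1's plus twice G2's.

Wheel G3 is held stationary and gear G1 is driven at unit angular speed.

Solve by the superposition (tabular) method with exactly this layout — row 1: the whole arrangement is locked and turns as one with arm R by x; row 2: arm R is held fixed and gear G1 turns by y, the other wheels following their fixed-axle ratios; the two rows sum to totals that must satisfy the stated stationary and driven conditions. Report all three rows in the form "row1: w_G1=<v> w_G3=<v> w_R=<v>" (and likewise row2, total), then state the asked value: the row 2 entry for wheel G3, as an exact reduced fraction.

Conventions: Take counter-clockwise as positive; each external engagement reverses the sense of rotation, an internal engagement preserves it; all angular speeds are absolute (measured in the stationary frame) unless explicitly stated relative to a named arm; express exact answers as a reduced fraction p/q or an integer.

class = planetary set [G3 = 24+2·20 = 64; Willis about the carrier]
row 1 — lock + rotate with arm: ω_sun = ω_ring = ω_arm = x
superposition row 2 [arm held]: sun y, ring −(24/64)·y, arm 0
boundary: total ω_ring = x − (24/64)·y = 0 and total ω_sun = x + y = 1  ⇒  y = 8/11, x = 3/11
row 2 ring = −(24/64)·8/11 = -3/11
totals (row 1 + row 2): sun 3/11 + 8/11 = 1, ring 3/11 + (-3/11) = 0, arm 3/11 + 0 = 3/11
asked cell (row2, ring) = -3/11

row1: w_G1=3/11 w_G3=3/11 w_R=3/11
row2: w_G1=8/11 w_G3=-3/11 w_R=0
total: w_G1=1 w_G3=0 w_R=3/11
asked value: -3/11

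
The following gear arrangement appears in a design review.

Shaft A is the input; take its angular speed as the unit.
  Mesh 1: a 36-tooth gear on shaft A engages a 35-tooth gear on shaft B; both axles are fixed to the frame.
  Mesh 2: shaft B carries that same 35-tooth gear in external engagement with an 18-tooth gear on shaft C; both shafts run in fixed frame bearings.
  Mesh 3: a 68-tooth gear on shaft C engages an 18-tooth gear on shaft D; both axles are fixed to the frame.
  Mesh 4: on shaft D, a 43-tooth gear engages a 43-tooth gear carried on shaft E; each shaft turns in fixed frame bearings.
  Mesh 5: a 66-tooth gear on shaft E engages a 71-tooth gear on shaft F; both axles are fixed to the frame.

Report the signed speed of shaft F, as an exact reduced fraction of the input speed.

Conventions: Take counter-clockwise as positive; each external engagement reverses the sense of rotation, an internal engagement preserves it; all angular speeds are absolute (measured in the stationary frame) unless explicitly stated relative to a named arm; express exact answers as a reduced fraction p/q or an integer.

5-mesh fixed-axis compound train (all bearings frame-fixed)
mesh 1 [36T→35T]: |ω|/ω_in = 1×36/35 = 36/35, sense flips to −
mesh 2 [35T→18T]: |ω|/ω_in = (36/35)×35/18 = 2, sense flips to +
mesh 3 [68T→18T]: |ω|/ω_in = 2×68/18 = 68/9, sense flips to −
mesh 4 [43T→43T]: |ω|/ω_in = (68/9)×43/43 = 68/9, sense flips to +
mesh 5 [66T→71T]: |ω|/ω_in = (68/9)×66/71 = 1496/213, sense flips to −
signed output speed (× input speed) = -1496/213

-1496/213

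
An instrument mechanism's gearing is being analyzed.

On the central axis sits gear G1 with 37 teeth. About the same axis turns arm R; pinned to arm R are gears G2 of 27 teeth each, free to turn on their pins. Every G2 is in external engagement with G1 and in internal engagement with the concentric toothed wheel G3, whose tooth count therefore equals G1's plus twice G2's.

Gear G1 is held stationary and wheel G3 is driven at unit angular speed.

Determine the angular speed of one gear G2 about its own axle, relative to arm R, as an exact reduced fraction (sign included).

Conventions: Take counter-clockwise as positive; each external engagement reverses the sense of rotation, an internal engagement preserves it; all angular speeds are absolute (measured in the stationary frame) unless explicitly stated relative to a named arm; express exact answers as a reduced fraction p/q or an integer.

class = planetary set [G3 = 37+2·27 = 91; Willis about the carrier]
ring teeth: 37 + 2·27 = 91
37(ω_sun−ω_arm) = −91(ω_ring−ω_arm),  ω_sun = 0, ω_ring = 1
37(0−ω_arm) = −91(1−ω_arm)  ⇒  128·ω_arm = 91  ⇒  ω_arm = 91/128
sun–planet mesh: 37·(0−91/128) = −27·(ω_p−ω_arm)  ⇒  ω_p−ω_arm = 3367/3456
exact speed ratio = 3367/3456

3367/3456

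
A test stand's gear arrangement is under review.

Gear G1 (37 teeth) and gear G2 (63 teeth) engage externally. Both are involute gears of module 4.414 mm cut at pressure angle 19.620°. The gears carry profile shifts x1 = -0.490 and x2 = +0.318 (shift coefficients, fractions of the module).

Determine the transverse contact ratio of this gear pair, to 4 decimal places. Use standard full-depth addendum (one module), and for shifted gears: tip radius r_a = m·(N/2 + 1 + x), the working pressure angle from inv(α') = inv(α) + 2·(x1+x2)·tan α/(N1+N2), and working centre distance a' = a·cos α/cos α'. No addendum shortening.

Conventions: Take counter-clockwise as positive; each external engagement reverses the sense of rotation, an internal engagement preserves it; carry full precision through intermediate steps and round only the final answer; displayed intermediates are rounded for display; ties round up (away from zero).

class = single-mesh tooth geometry [involute pair 37T × 63T, m = 4.414]
base radii: r_b1 = 76.917903, r_b2 = 130.968321
tip radii: r_a1 = 83.910140, r_a2 = 144.858652
inv(α') = inv(19.620°) + 2·(-0.490+0.318)·tan α/(37+63) = 0.01281748  ⇒  α' = 19.04936°
a' = a·cos α / cos α' = 220.7000·cos 19.620°/cos 19.04936° = 219.930088
action lengths: √(r_a1²−r_b1²) = 33.534278, √(r_a2²−r_b2²) = 61.897721
base pitch p_b = π·m·cos α = 13.061877
CR = (33.534278 + 61.897721 − 219.930088·sin 19.04936°)/13.061877 = 1.810663
contact ratio ≈ 1.8107

1.8107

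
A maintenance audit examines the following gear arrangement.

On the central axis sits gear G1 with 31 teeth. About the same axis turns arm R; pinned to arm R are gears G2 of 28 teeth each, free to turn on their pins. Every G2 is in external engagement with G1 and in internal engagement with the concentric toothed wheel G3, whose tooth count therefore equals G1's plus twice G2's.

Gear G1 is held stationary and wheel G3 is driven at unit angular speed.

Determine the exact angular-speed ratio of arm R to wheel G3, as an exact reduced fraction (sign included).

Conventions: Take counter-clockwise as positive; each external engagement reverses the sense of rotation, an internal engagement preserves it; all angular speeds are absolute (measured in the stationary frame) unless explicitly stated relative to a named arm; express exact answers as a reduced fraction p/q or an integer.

class = planetary set [G3 = 31+2·28 = 87; Willis about the carrier]
ring teeth: 31 + 2·28 = 87
31(ω_sun−ω_arm) = −87(ω_ring−ω_arm),  ω_sun = 0, ω_ring = 1
31(0−ω_arm) = −87(1−ω_arm)  ⇒  118·ω_arm = 87  ⇒  ω_arm = 87/118
ω_out/ω_in = 87/118

87/118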